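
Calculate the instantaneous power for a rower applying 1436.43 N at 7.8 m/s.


P = F * v
P = 1436.43 * 7.8
P = 11204.154 W

11204.154 W


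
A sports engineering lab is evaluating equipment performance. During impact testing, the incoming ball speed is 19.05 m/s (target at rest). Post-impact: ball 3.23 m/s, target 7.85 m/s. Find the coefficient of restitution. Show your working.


e = (v2_after - v1_after) / (v1_before - v2_before)
Numerator = 7.85 - 3.23 = 4.62
Denominator = 19.05 - 0 = 19.05
e = 4.62 / 19.05 = 0.2425

0.2425


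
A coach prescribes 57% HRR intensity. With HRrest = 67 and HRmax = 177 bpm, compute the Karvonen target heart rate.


Target = HRrest + pct*(HRmax - HRrest)
Heart rate reserve = HRmax - HRrest = 177 - 67 = 110 bpm
Fraction = 57% = 0.57
Target = 67 + 0.57 * 110
Target = 67 + 62.7 = 129.7 bpm

129.7 bpm


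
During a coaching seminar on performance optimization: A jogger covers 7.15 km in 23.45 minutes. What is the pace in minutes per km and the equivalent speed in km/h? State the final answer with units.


Pace = time / distance = 23.45 min / 7.15 km = 3.2797 min/km
Speed = distance / time_in_hours = 7.15 / 0.3908 hr
Speed = 18.2942 km/h

3.2797 min/km, 18.2942 km/h


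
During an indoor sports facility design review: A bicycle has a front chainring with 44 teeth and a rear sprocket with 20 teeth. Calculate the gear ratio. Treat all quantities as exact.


GR = front_teeth / rear_teeth
GR = 44 / 20
GR = 2.2

2.2


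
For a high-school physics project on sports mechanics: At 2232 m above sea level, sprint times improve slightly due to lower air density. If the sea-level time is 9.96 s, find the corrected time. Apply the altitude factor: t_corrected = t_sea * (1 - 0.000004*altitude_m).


Correction factor = 1 - 0.000004 * 2232 = 0.991072
t_corrected = t_sea * factor = 9.96 * 0.991072
t_corrected = 9.8711 s

9.8711 s


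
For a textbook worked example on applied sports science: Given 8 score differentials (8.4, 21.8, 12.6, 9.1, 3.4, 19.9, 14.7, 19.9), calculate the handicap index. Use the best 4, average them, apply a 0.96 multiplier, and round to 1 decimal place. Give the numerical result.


All differentials: 8.4, 21.8, 12.6, 9.1, 3.4, 19.9, 14.7, 19.9
Sorted: 3.4, 8.4, 9.1, 12.6, 14.7, 19.9, 19.9, 21.8
Best 4: 3.4, 8.4, 9.1, 12.6
Average of best = 33.5 / 4 = 8.375
Raw index = 8.375 * 0.96 = 8.04
Handicap index = round(8.04, 1) = 8.0

8.0


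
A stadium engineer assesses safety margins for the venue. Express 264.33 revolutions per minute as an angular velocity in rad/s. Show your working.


omega = RPM * 2 * pi / 60
omega = 264.33 * 2 * 3.14159 / 60
omega = 1660.8344 / 60 = 27.6806 rad/s

27.6806 rad/s


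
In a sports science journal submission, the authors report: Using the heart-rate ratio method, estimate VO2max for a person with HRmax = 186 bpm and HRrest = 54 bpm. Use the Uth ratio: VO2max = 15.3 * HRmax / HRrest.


VO2max = 15.3 * HRmax / HRrest
VO2max = 15.3 * 186 / 54
VO2max = 2845.8 / 54 = 52.7 mL/kg/min

52.7 mL/kg/min


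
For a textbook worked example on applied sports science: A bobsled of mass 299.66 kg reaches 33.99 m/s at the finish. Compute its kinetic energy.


KE = 0.5 * m * v^2
KE = 0.5 * 299.66 * 33.99^2
KE = 0.5 * 299.66 * 1155.3201 = 173101.6106 J

173101.6106 J


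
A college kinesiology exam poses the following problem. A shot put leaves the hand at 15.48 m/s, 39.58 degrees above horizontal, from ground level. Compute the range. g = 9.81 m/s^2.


R = v^2 * sin(2*theta) / g
Convert angle to radians: theta = 39.58 deg = 0.6908 rad
sin(2*theta) = sin(1.3816) = 0.9822
R = 15.48^2 * 0.9822 / 9.81
R = 239.6304 * 0.9822 / 9.81 = 23.9913 m

23.9913 m


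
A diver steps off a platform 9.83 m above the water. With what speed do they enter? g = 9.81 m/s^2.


v = sqrt(2 * g * h)
v = sqrt(2 * 9.81 * 9.83)
v = sqrt(192.8646) = 13.8876 m/s

13.8876 m/s


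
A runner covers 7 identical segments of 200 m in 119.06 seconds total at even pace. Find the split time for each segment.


Split time = total_time / n_laps = 119.06 / 7
Split time = 17.0086 s per lap

17.0086 s


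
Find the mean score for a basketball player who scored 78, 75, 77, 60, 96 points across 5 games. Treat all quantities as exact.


Average = sum / n
Sum = 386
Average = 386 / 5 = 77.2

77.2


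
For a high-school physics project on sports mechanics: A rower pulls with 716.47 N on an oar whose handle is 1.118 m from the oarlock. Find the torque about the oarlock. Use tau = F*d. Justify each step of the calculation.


tau = F * d
tau = 716.47 * 1.118
tau = 801.0135 N*m

801.0135 N*m


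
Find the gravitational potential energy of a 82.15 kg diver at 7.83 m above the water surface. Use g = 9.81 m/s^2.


PE = m * g * h
PE = 82.15 * 9.81 * 7.83
PE = 805.8915 * 7.83 = 6310.1304 J

6310.1304 J


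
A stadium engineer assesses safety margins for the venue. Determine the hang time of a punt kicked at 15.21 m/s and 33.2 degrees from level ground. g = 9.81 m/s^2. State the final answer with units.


T = 2*v*sin(theta)/g
sin(theta) = sin(33.2 deg) = 0.5476
T = 2*15.21*0.5476 / 9.81
T = 16.6569 / 9.81 = 1.6979 s

1.6979 s


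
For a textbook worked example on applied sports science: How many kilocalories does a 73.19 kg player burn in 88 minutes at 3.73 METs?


kcal = MET * mass * time_hr
Convert time: 88 min = 1.4667 hr
kcal = 3.73 * 73.19 * 1.4667
kcal = 400.3981 kcal

400.3981 kcal


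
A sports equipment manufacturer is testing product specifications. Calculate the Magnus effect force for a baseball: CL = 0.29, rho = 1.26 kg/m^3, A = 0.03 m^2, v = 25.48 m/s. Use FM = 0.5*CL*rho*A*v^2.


FM = 0.5 * CL * rho * A * v^2
FM = 0.5 * 0.29 * 1.26 * 0.03 * 25.48^2
v^2 = 649.2304
FM = 0.5 * 0.29 * 1.26 * 0.03 * 649.2304 = 3.5584 N

3.5584 N


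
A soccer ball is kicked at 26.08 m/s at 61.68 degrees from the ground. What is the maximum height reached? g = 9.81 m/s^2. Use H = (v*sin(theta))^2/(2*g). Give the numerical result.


H = (v*sin(theta))^2 / (2*g)
vy = v*sin(theta) = 26.08 * sin(61.68 deg) = 22.9585 m/s
H = vy^2 / (2*g) = 527.0942 / (2*9.81)
H = 527.0942 / 19.62 = 26.8651 m

26.8651 m


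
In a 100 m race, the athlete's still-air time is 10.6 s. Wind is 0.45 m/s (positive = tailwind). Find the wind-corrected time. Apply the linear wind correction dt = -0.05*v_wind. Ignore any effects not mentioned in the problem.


dt = -0.05 * v_wind = -0.05 * 0.45 = -0.0225 s
t_corrected = t_still + dt = 10.6 + (-0.0225)
t_corrected = 10.5775 s

10.5775 s


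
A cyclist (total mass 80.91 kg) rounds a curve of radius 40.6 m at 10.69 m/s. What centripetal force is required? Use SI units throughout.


Fc = m * v^2 / r
v^2 = 10.69^2 = 114.2761
Fc = 80.91 * 114.2761 / 40.6
Fc = 9246.0793 / 40.6 = 227.7359 N

227.7359 N


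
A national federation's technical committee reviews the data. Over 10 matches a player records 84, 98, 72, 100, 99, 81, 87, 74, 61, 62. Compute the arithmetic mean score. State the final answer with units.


Average = sum / n
Sum = 818
Average = 818 / 10 = 81.8

81.8


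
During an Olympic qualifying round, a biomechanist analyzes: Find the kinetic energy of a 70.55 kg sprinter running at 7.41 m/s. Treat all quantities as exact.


KE = 0.5 * m * v^2
KE = 0.5 * 70.55 * 7.41^2
KE = 0.5 * 70.55 * 54.9081 = 1936.8832 J

1936.8832 J


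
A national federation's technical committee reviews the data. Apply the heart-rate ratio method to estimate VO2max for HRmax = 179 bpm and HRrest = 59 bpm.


VO2max = 15.3 * HRmax / HRrest
VO2max = 15.3 * 179 / 59
VO2max = 2738.7 / 59 = 46.4186 mL/kg/min

46.4186 mL/kg/min


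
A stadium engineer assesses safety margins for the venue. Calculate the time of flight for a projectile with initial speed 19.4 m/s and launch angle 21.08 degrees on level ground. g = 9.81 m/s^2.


T = 2*v*sin(theta)/g
sin(theta) = sin(21.08 deg) = 0.3597
T = 2*19.4*0.3597 / 9.81
T = 13.9552 / 9.81 = 1.4226 s

1.4226 s


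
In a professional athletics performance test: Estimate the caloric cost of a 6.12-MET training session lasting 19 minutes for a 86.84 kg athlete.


kcal = MET * mass * time_hr
Convert time: 19 min = 0.3167 hr
kcal = 6.12 * 86.84 * 0.3167
kcal = 168.2959 kcal

168.2959 kcal


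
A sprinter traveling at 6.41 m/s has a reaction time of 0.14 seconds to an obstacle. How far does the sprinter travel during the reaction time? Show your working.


d = v * t
d = 6.41 * 0.14
d = 0.8974 m

0.8974 m


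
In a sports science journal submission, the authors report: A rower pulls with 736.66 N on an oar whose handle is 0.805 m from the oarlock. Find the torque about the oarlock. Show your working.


tau = F * d
tau = 736.66 * 0.805
tau = 593.0113 N*m

593.0113 N*m


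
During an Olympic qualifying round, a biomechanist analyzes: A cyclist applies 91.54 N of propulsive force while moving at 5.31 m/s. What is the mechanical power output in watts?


P = F * v
P = 91.54 * 5.31
P = 486.0774 W

486.0774 W


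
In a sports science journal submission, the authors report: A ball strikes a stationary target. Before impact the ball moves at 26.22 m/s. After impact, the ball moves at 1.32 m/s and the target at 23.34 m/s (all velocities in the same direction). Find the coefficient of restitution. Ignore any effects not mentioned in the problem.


e = (v2_after - v1_after) / (v1_before - v2_before)
Numerator = 23.34 - 1.32 = 22.02
Denominator = 26.22 - 0 = 26.22
e = 22.02 / 26.22 = 0.8398

0.8398


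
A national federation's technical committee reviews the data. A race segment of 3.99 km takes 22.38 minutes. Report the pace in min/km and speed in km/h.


Pace = time / distance = 22.38 min / 3.99 km = 5.609 min/km
Speed = distance / time_in_hours = 3.99 / 0.373 hr
Speed = 10.6971 km/h

5.609 min/km, 10.6971 km/h


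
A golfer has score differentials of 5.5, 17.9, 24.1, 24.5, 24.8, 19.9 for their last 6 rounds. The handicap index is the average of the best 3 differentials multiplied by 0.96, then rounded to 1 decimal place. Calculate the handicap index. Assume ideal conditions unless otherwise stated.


All differentials: 5.5, 17.9, 24.1, 24.5, 24.8, 19.9
Sorted: 5.5, 17.9, 19.9, 24.1, 24.5, 24.8
Best 3: 5.5, 17.9, 19.9
Average of best = 43.3 / 3 = 14.4333
Raw index = 14.4333 * 0.96 = 13.856
Handicap index = round(13.856, 1) = 13.9

13.9


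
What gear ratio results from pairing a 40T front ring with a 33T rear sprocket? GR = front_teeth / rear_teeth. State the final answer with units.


GR = front_teeth / rear_teeth
GR = 40 / 33
GR = 1.2121

1.2121


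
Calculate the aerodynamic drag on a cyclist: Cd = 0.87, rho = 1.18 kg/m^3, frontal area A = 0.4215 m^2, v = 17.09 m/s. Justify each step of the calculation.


Fd = 0.5 * Cd * rho * A * v^2
Fd = 0.5 * 0.87 * 1.18 * 0.4215 * 17.09^2
v^2 = 292.0681
Fd = 0.5 * 0.87 * 1.18 * 0.4215 * 292.0681 = 63.1907 N

63.1907 N


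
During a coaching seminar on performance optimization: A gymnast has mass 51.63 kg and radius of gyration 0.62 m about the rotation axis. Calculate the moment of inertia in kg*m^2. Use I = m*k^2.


I = m * k^2
I = 51.63 * 0.62^2
I = 51.63 * 0.3844 = 19.8466 kg*m^2

19.8466 kg*m^2


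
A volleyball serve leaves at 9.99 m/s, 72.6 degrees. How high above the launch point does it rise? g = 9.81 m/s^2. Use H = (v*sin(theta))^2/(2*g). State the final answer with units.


H = (v*sin(theta))^2 / (2*g)
vy = v*sin(theta) = 9.99 * sin(72.6 deg) = 9.5329 m/s
H = vy^2 / (2*g) = 90.8754 / (2*9.81)
H = 90.8754 / 19.62 = 4.6318 m

4.6318 m


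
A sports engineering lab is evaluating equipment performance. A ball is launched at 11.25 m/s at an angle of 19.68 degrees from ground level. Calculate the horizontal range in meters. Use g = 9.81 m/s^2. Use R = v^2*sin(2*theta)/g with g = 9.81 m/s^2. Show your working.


R = v^2 * sin(2*theta) / g
Convert angle to radians: theta = 19.68 deg = 0.3435 rad
sin(2*theta) = sin(0.687) = 0.6342
R = 11.25^2 * 0.6342 / 9.81
R = 126.5625 * 0.6342 / 9.81 = 8.1819 m

8.1819 m


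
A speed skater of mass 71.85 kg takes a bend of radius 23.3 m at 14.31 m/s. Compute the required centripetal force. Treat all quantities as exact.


Fc = m * v^2 / r
v^2 = 14.31^2 = 204.7761
Fc = 71.85 * 204.7761 / 23.3
Fc = 14713.1628 / 23.3 = 631.4662 N

631.4662 N


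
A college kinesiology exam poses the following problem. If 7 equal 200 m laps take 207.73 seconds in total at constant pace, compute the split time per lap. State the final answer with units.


Split time = total_time / n_laps = 207.73 / 7
Split time = 29.6757 s per lap

29.6757 s


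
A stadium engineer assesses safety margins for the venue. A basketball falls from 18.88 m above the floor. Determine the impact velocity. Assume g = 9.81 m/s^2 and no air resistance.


v = sqrt(2 * g * h)
v = sqrt(2 * 9.81 * 18.88)
v = sqrt(370.4256) = 19.2464 m/s

19.2464 m/s


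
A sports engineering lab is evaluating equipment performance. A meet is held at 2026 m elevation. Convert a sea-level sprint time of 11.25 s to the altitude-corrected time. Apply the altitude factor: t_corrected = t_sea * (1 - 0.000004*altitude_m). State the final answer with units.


Correction factor = 1 - 0.000004 * 2026 = 0.991896
t_corrected = t_sea * factor = 11.25 * 0.991896
t_corrected = 11.1588 s

11.1588 s


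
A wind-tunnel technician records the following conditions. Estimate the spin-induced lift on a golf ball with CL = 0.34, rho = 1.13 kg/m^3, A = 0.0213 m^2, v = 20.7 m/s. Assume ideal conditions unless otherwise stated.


FM = 0.5 * CL * rho * A * v^2
FM = 0.5 * 0.34 * 1.13 * 0.0213 * 20.7^2
v^2 = 428.49
FM = 0.5 * 0.34 * 1.13 * 0.0213 * 428.49 = 1.7533 N

1.7533 N


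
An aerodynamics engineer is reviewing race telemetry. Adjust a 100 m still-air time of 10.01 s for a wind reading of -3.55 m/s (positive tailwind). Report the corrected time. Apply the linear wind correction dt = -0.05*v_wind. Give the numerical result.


dt = -0.05 * v_wind = -0.05 * -3.55 = 0.1775 s
t_corrected = t_still + dt = 10.01 + (0.1775)
t_corrected = 10.1875 s

10.1875 s


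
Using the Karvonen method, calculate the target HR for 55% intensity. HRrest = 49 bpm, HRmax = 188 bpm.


Target = HRrest + pct*(HRmax - HRrest)
Heart rate reserve = HRmax - HRrest = 188 - 49 = 139 bpm
Fraction = 55% = 0.55
Target = 49 + 0.55 * 139
Target = 49 + 76.45 = 125.45 bpm

125.45 bpm


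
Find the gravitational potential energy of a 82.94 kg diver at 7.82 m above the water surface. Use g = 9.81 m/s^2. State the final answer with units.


PE = m * g * h
PE = 82.94 * 9.81 * 7.82
PE = 813.6414 * 7.82 = 6362.6757 J

6362.6757 J


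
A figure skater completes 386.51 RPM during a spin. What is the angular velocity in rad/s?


omega = RPM * 2 * pi / 60
omega = 386.51 * 2 * 3.14159 / 60
omega = 2428.514 / 60 = 40.4752 rad/s

40.4752 rad/s


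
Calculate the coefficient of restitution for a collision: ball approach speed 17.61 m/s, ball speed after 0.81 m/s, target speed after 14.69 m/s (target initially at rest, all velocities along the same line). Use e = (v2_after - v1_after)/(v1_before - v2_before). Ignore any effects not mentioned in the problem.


e = (v2_after - v1_after) / (v1_before - v2_before)
Numerator = 14.69 - 0.81 = 13.88
Denominator = 17.61 - 0 = 17.61
e = 13.88 / 17.61 = 0.7882

0.7882


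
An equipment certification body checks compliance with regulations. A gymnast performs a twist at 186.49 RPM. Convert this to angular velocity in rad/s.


omega = RPM * 2 * pi / 60
omega = 186.49 * 2 * 3.14159 / 60
omega = 1171.7512 / 60 = 19.5292 rad/s

19.5292 rad/s


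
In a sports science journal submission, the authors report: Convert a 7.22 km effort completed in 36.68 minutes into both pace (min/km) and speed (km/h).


Pace = time / distance = 36.68 min / 7.22 km = 5.0803 min/km
Speed = distance / time_in_hours = 7.22 / 0.6113 hr
Speed = 11.8103 km/h

5.0803 min/km, 11.8103 km/h


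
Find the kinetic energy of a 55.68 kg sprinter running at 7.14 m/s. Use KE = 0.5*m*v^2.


KE = 0.5 * m * v^2
KE = 0.5 * 55.68 * 7.14^2
KE = 0.5 * 55.68 * 50.9796 = 1419.2721 J

1419.2721 J


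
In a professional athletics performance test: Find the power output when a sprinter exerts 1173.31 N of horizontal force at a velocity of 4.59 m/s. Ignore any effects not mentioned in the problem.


P = F * v
P = 1173.31 * 4.59
P = 5385.4929 W

5385.4929 W


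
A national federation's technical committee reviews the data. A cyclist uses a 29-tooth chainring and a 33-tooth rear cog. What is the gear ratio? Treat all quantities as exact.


GR = front_teeth / rear_teeth
GR = 29 / 33
GR = 0.8788

0.8788


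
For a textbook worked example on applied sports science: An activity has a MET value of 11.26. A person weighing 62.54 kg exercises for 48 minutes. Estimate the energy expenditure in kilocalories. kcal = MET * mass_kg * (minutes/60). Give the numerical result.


kcal = MET * mass * time_hr
Convert time: 48 min = 0.8 hr
kcal = 11.26 * 62.54 * 0.8
kcal = 563.3603 kcal

563.3603 kcal


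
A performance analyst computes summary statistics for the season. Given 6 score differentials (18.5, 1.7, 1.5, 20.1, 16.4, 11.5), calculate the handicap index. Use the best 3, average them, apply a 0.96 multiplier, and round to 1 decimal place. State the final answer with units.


All differentials: 18.5, 1.7, 1.5, 20.1, 16.4, 11.5
Sorted: 1.5, 1.7, 11.5, 16.4, 18.5, 20.1
Best 3: 1.5, 1.7, 11.5
Average of best = 14.7 / 3 = 4.9
Raw index = 4.9 * 0.96 = 4.704
Handicap index = round(4.704, 1) = 4.7

4.7


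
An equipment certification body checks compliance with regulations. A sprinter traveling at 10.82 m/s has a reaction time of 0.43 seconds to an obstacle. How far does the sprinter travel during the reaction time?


d = v * t
d = 10.82 * 0.43
d = 4.6526 m

4.6526 m


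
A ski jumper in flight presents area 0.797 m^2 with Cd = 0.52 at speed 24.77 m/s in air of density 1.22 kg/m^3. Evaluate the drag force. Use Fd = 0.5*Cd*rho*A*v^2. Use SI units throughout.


Fd = 0.5 * Cd * rho * A * v^2
Fd = 0.5 * 0.52 * 1.22 * 0.797 * 24.77^2
v^2 = 613.5529
Fd = 0.5 * 0.52 * 1.22 * 0.797 * 613.5529 = 155.1113 N

155.1113 N


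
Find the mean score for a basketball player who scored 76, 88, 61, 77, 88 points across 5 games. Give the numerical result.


Average = sum / n
Sum = 390
Average = 390 / 5 = 78

78


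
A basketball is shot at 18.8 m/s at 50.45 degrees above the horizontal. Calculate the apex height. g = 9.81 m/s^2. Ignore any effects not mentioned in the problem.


H = (v*sin(theta))^2 / (2*g)
vy = v*sin(theta) = 18.8 * sin(50.45 deg) = 14.4961 m/s
H = vy^2 / (2*g) = 210.1369 / (2*9.81)
H = 210.1369 / 19.62 = 10.7103 m

10.7103 m


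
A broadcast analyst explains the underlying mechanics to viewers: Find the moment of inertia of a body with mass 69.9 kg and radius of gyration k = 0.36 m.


I = m * k^2
I = 69.9 * 0.36^2
I = 69.9 * 0.1296 = 9.059 kg*m^2

9.059 kg*m^2


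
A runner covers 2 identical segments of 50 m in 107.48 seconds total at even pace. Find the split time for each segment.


Split time = total_time / n_laps = 107.48 / 2
Split time = 53.74 s per lap

53.74 s


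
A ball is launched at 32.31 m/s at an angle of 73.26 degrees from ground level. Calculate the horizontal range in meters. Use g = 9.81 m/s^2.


R = v^2 * sin(2*theta) / g
Convert angle to radians: theta = 73.26 deg = 1.2786 rad
sin(2*theta) = sin(2.5573) = 0.5516
R = 32.31^2 * 0.5516 / 9.81
R = 1043.9361 * 0.5516 / 9.81 = 58.7037 m

58.7037 m


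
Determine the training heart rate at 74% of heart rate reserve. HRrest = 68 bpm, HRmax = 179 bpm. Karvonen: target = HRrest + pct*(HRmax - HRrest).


Target = HRrest + pct*(HRmax - HRrest)
Heart rate reserve = HRmax - HRrest = 179 - 68 = 111 bpm
Fraction = 74% = 0.74
Target = 68 + 0.74 * 111
Target = 68 + 82.14 = 150.14 bpm

150.14 bpm


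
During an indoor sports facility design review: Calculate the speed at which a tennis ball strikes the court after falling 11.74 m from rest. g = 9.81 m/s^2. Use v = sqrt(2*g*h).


v = sqrt(2 * g * h)
v = sqrt(2 * 9.81 * 11.74)
v = sqrt(230.3388) = 15.1769 m/s

15.1769 m/s


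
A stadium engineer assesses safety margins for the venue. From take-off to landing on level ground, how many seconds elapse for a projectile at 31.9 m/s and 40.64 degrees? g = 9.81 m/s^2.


T = 2*v*sin(theta)/g
sin(theta) = sin(40.64 deg) = 0.6513
T = 2*31.9*0.6513 / 9.81
T = 41.5532 / 9.81 = 4.2358 s

4.2358 s


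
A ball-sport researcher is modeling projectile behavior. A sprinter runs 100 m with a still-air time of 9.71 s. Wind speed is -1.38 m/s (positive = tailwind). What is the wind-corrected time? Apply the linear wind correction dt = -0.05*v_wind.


dt = -0.05 * v_wind = -0.05 * -1.38 = 0.069 s
t_corrected = t_still + dt = 9.71 + (0.069)
t_corrected = 9.779 s

9.779 s


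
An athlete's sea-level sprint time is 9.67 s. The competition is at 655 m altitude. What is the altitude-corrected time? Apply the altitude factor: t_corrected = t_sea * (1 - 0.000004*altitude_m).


Correction factor = 1 - 0.000004 * 655 = 0.99738
t_corrected = t_sea * factor = 9.67 * 0.99738
t_corrected = 9.6447 s

9.6447 s


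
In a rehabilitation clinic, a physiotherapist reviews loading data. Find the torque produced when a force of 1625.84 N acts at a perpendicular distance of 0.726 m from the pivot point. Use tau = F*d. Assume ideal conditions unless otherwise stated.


tau = F * d
tau = 1625.84 * 0.726
tau = 1180.3598 N*m

1180.3598 N*m


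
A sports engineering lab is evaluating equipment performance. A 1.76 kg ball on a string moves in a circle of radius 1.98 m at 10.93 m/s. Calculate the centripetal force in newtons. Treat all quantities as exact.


Fc = m * v^2 / r
v^2 = 10.93^2 = 119.4649
Fc = 1.76 * 119.4649 / 1.98
Fc = 210.2582 / 1.98 = 106.191 N

106.191 N


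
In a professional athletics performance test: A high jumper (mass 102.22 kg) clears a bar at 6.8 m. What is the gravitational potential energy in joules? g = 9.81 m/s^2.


PE = m * g * h
PE = 102.22 * 9.81 * 6.8
PE = 1002.7782 * 6.8 = 6818.8918 J

6818.8918 J


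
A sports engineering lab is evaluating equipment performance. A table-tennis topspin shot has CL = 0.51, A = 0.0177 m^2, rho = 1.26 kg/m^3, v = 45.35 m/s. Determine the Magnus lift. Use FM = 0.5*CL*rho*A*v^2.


FM = 0.5 * CL * rho * A * v^2
FM = 0.5 * 0.51 * 1.26 * 0.0177 * 45.35^2
v^2 = 2056.6225
FM = 0.5 * 0.51 * 1.26 * 0.0177 * 2056.6225 = 11.696 N

11.696 N


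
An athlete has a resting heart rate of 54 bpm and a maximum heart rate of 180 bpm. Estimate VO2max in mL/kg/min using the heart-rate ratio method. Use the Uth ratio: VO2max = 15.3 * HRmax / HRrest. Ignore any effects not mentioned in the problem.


VO2max = 15.3 * HRmax / HRrest
VO2max = 15.3 * 180 / 54
VO2max = 2754 / 54 = 51 mL/kg/min

51 mL/kg/min


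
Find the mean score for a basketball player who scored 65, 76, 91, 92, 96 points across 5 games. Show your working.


Average = sum / n
Sum = 420
Average = 420 / 5 = 84

84


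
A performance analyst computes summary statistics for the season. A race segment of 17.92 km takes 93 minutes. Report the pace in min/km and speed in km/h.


Pace = time / distance = 93 min / 17.92 km = 5.1897 min/km
Speed = distance / time_in_hours = 17.92 / 1.55 hr
Speed = 11.5613 km/h

5.1897 min/km, 11.5613 km/h


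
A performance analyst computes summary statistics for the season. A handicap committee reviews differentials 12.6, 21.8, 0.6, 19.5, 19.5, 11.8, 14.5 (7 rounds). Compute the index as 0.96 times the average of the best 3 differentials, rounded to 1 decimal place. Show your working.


All differentials: 12.6, 21.8, 0.6, 19.5, 19.5, 11.8, 14.5
Sorted: 0.6, 11.8, 12.6, 14.5, 19.5, 19.5, 21.8
Best 3: 0.6, 11.8, 12.6
Average of best = 25 / 3 = 8.3333
Raw index = 8.3333 * 0.96 = 8
Handicap index = round(8, 1) = 8.0

8.0


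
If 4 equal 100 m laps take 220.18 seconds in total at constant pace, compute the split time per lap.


Split time = total_time / n_laps = 220.18 / 4
Split time = 55.045 s per lap

55.045 s


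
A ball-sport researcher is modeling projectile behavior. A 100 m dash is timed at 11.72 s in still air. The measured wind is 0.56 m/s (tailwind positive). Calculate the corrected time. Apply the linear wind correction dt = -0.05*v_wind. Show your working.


dt = -0.05 * v_wind = -0.05 * 0.56 = -0.028 s
t_corrected = t_still + dt = 11.72 + (-0.028)
t_corrected = 11.692 s

11.692 s


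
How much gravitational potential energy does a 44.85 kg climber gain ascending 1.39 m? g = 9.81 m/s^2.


PE = m * g * h
PE = 44.85 * 9.81 * 1.39
PE = 439.9785 * 1.39 = 611.5701 J

611.5701 J


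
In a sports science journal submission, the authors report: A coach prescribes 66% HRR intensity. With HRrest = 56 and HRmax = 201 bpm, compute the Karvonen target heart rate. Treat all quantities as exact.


Target = HRrest + pct*(HRmax - HRrest)
Heart rate reserve = HRmax - HRrest = 201 - 56 = 145 bpm
Fraction = 66% = 0.66
Target = 56 + 0.66 * 145
Target = 56 + 95.7 = 151.7 bpm

151.7 bpm


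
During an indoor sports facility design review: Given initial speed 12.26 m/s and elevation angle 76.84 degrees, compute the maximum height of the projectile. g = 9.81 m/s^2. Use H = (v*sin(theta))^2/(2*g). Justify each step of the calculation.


H = (v*sin(theta))^2 / (2*g)
vy = v*sin(theta) = 12.26 * sin(76.84 deg) = 11.938 m/s
H = vy^2 / (2*g) = 142.5165 / (2*9.81)
H = 142.5165 / 19.62 = 7.2638 m

7.2638 m


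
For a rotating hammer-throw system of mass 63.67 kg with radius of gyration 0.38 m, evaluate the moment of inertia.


I = m * k^2
I = 63.67 * 0.38^2
I = 63.67 * 0.1444 = 9.1939 kg*m^2

9.1939 kg*m^2


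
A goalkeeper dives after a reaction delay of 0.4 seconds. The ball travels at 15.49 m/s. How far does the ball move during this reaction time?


d = v * t
d = 15.49 * 0.4
d = 6.196 m

6.196 m


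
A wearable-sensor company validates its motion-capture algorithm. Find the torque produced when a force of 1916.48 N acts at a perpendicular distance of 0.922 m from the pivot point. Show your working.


tau = F * d
tau = 1916.48 * 0.922
tau = 1766.9946 N*m

1766.9946 N*m


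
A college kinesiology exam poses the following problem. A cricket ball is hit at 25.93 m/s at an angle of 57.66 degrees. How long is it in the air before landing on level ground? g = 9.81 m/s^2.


T = 2*v*sin(theta)/g
sin(theta) = sin(57.66 deg) = 0.8449
T = 2*25.93*0.8449 / 9.81
T = 43.8159 / 9.81 = 4.4665 s

4.4665 s


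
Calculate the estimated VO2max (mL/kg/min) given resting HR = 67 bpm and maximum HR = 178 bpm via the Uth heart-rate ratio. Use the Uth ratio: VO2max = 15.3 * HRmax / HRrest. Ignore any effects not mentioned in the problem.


VO2max = 15.3 * HRmax / HRrest
VO2max = 15.3 * 178 / 67
VO2max = 2723.4 / 67 = 40.6478 mL/kg/min

40.6478 mL/kg/min


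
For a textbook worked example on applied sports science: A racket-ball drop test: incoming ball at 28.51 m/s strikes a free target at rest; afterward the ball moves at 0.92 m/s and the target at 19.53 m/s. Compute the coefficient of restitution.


e = (v2_after - v1_after) / (v1_before - v2_before)
Numerator = 19.53 - 0.92 = 18.61
Denominator = 28.51 - 0 = 28.51
e = 18.61 / 28.51 = 0.6528

0.6528


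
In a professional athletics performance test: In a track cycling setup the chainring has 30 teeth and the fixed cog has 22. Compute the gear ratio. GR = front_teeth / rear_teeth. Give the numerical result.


GR = front_teeth / rear_teeth
GR = 30 / 22
GR = 1.3636

1.3636


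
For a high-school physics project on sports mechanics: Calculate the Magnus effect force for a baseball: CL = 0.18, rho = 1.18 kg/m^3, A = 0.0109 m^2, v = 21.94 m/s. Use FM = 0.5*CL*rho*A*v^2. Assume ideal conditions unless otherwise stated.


FM = 0.5 * CL * rho * A * v^2
FM = 0.5 * 0.18 * 1.18 * 0.0109 * 21.94^2
v^2 = 481.3636
FM = 0.5 * 0.18 * 1.18 * 0.0109 * 481.3636 = 0.5572 N

0.5572 N


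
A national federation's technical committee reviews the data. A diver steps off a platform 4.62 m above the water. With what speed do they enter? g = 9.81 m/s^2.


v = sqrt(2 * g * h)
v = sqrt(2 * 9.81 * 4.62)
v = sqrt(90.6444) = 9.5207 m/s

9.5207 m/s


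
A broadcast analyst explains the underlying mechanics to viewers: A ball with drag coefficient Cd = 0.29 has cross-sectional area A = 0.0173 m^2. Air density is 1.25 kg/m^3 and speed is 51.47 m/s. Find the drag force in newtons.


Fd = 0.5 * Cd * rho * A * v^2
Fd = 0.5 * 0.29 * 1.25 * 0.0173 * 51.47^2
v^2 = 2649.1609
Fd = 0.5 * 0.29 * 1.25 * 0.0173 * 2649.1609 = 8.3068 N

8.3068 N


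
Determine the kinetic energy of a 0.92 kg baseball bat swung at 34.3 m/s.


KE = 0.5 * m * v^2
KE = 0.5 * 0.92 * 34.3^2
KE = 0.5 * 0.92 * 1176.49 = 541.1854 J

541.1854 J


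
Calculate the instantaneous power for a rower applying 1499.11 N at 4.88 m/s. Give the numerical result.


P = F * v
P = 1499.11 * 4.88
P = 7315.6568 W

7315.6568 W


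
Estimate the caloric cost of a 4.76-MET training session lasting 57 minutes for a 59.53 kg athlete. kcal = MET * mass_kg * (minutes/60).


kcal = MET * mass * time_hr
Convert time: 57 min = 0.95 hr
kcal = 4.76 * 59.53 * 0.95
kcal = 269.1947 kcal

269.1947 kcal


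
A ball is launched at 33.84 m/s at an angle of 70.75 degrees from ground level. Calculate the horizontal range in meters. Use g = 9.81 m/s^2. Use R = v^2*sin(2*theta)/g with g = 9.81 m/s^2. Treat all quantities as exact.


R = v^2 * sin(2*theta) / g
Convert angle to radians: theta = 70.75 deg = 1.2348 rad
sin(2*theta) = sin(2.4696) = 0.6225
R = 33.84^2 * 0.6225 / 9.81
R = 1145.1456 * 0.6225 / 9.81 = 72.6677 m

72.6677 m


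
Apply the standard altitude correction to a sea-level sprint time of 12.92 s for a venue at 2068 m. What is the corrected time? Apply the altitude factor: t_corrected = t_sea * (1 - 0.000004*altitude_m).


Correction factor = 1 - 0.000004 * 2068 = 0.991728
t_corrected = t_sea * factor = 12.92 * 0.991728
t_corrected = 12.8131 s

12.8131 s


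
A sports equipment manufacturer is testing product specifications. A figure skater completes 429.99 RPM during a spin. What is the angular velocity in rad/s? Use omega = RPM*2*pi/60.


omega = RPM * 2 * pi / 60
omega = 429.99 * 2 * 3.14159 / 60
omega = 2701.7069 / 60 = 45.0284 rad/s

45.0284 rad/s


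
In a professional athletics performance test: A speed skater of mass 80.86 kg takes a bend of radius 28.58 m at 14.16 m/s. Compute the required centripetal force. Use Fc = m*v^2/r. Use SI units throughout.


Fc = m * v^2 / r
v^2 = 14.16^2 = 200.5056
Fc = 80.86 * 200.5056 / 28.58
Fc = 16212.8828 / 28.58 = 567.2807 N

567.2807 N


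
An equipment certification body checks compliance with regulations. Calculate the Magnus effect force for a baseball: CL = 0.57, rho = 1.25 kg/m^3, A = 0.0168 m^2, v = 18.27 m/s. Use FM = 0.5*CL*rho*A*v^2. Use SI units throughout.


FM = 0.5 * CL * rho * A * v^2
FM = 0.5 * 0.57 * 1.25 * 0.0168 * 18.27^2
v^2 = 333.7929
FM = 0.5 * 0.57 * 1.25 * 0.0168 * 333.7929 = 1.9978 N

1.9978 N


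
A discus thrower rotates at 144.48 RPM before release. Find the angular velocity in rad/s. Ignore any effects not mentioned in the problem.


omega = RPM * 2 * pi / 60
omega = 144.48 * 2 * 3.14159 / 60
omega = 907.7946 / 60 = 15.1299 rad/s

15.1299 rad/s


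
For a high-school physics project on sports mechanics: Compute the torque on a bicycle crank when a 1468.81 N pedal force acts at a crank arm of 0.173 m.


tau = F * d
tau = 1468.81 * 0.173
tau = 254.1041 N*m

254.1041 N*m


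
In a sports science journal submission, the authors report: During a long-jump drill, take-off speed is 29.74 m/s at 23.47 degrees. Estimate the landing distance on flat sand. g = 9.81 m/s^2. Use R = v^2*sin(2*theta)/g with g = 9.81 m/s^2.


R = v^2 * sin(2*theta) / g
Convert angle to radians: theta = 23.47 deg = 0.4096 rad
sin(2*theta) = sin(0.8193) = 0.7306
R = 29.74^2 * 0.7306 / 9.81
R = 884.4676 * 0.7306 / 9.81 = 65.8743 m

65.8743 m


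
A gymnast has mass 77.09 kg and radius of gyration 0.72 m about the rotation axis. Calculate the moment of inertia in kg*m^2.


I = m * k^2
I = 77.09 * 0.72^2
I = 77.09 * 0.5184 = 39.9635 kg*m^2

39.9635 kg*m^2


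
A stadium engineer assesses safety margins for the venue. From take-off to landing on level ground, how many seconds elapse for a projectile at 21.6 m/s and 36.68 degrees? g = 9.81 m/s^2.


T = 2*v*sin(theta)/g
sin(theta) = sin(36.68 deg) = 0.5973
T = 2*21.6*0.5973 / 9.81
T = 25.8053 / 9.81 = 2.6305 s

2.6305 s


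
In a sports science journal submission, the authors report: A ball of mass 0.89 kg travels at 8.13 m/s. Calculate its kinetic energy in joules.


KE = 0.5 * m * v^2
KE = 0.5 * 0.89 * 8.13^2
KE = 0.5 * 0.89 * 66.0969 = 29.4131 J

29.4131 J


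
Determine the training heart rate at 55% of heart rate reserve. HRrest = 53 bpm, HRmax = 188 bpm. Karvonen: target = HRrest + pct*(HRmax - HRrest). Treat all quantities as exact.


Target = HRrest + pct*(HRmax - HRrest)
Heart rate reserve = HRmax - HRrest = 188 - 53 = 135 bpm
Fraction = 55% = 0.55
Target = 53 + 0.55 * 135
Target = 53 + 74.25 = 127.25 bpm

127.25 bpm


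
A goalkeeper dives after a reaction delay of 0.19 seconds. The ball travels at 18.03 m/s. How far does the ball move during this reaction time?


d = v * t
d = 18.03 * 0.19
d = 3.4257 m

3.4257 m


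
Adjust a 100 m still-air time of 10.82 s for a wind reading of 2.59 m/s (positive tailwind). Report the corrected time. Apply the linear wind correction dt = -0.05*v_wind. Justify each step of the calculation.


dt = -0.05 * v_wind = -0.05 * 2.59 = -0.1295 s
t_corrected = t_still + dt = 10.82 + (-0.1295)
t_corrected = 10.6905 s

10.6905 s


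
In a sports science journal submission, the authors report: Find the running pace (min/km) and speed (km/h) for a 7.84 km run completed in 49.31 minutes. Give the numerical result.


Pace = time / distance = 49.31 min / 7.84 km = 6.2895 min/km
Speed = distance / time_in_hours = 7.84 / 0.8218 hr
Speed = 9.5396 km/h

6.2895 min/km, 9.5396 km/h


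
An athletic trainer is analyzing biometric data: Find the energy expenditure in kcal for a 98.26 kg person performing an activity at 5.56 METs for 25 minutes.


kcal = MET * mass * time_hr
Convert time: 25 min = 0.4167 hr
kcal = 5.56 * 98.26 * 0.4167
kcal = 227.6357 kcal

227.6357 kcal


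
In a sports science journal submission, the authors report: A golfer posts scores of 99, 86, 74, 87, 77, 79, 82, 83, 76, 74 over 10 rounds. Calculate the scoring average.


Average = sum / n
Sum = 817
Average = 817 / 10 = 81.7

81.7


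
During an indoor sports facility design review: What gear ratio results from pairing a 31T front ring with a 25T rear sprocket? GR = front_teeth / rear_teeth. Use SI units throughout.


GR = front_teeth / rear_teeth
GR = 31 / 25
GR = 1.24

1.24


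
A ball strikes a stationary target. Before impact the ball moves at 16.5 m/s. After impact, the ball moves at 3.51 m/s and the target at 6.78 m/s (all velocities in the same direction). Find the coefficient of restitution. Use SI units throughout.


e = (v2_after - v1_after) / (v1_before - v2_before)
Numerator = 6.78 - 3.51 = 3.27
Denominator = 16.5 - 0 = 16.5
e = 3.27 / 16.5 = 0.1982

0.1982


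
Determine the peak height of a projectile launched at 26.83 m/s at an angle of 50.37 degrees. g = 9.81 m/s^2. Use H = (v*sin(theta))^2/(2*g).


H = (v*sin(theta))^2 / (2*g)
vy = v*sin(theta) = 26.83 * sin(50.37 deg) = 20.6639 m/s
H = vy^2 / (2*g) = 426.9973 / (2*9.81)
H = 426.9973 / 19.62 = 21.7634 m

21.7634 m


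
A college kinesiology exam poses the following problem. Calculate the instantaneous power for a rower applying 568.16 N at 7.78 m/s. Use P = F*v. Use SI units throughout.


P = F * v
P = 568.16 * 7.78
P = 4420.2848 W

4420.2848 W


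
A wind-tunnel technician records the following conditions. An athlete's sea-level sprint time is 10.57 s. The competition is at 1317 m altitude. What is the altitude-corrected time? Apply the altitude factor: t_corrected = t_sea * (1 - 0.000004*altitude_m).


Correction factor = 1 - 0.000004 * 1317 = 0.994732
t_corrected = t_sea * factor = 10.57 * 0.994732
t_corrected = 10.5143 s

10.5143 s


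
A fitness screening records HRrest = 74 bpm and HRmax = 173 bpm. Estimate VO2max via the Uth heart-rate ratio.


VO2max = 15.3 * HRmax / HRrest
VO2max = 15.3 * 173 / 74
VO2max = 2646.9 / 74 = 35.7689 mL/kg/min

35.7689 mL/kg/min


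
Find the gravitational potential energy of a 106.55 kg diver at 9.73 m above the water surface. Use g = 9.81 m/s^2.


PE = m * g * h
PE = 106.55 * 9.81 * 9.73
PE = 1045.2555 * 9.73 = 10170.336 J

10170.336 J


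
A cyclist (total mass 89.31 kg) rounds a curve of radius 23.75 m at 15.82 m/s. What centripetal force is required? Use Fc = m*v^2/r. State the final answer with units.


Fc = m * v^2 / r
v^2 = 15.82^2 = 250.2724
Fc = 89.31 * 250.2724 / 23.75
Fc = 22351.828 / 23.75 = 941.1296 N

941.1296 N


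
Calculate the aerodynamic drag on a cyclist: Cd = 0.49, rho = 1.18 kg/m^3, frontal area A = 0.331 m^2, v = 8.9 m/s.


Fd = 0.5 * Cd * rho * A * v^2
Fd = 0.5 * 0.49 * 1.18 * 0.331 * 8.9^2
v^2 = 79.21
Fd = 0.5 * 0.49 * 1.18 * 0.331 * 79.21 = 7.5798 N

7.5798 N


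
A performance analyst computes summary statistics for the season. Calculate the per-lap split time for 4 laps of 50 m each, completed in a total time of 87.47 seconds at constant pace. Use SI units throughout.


Split time = total_time / n_laps = 87.47 / 4
Split time = 21.8675 s per lap

21.8675 s


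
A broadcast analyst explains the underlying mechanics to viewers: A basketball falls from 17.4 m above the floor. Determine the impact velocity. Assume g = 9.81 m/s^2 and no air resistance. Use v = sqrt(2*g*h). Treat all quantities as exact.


v = sqrt(2 * g * h)
v = sqrt(2 * 9.81 * 17.4)
v = sqrt(341.388) = 18.4767 m/s

18.4767 m/s


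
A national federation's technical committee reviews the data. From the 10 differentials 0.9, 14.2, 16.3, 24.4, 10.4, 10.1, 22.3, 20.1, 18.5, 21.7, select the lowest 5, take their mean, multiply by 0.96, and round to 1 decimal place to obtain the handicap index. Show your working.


All differentials: 0.9, 14.2, 16.3, 24.4, 10.4, 10.1, 22.3, 20.1, 18.5, 21.7
Sorted: 0.9, 10.1, 10.4, 14.2, 16.3, 18.5, 20.1, 21.7, 22.3, 24.4
Best 5: 0.9, 10.1, 10.4, 14.2, 16.3
Average of best = 51.9 / 5 = 10.38
Raw index = 10.38 * 0.96 = 9.9648
Handicap index = round(9.9648, 1) = 10.0

10.0


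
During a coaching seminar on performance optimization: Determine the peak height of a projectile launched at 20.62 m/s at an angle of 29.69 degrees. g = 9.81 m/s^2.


H = (v*sin(theta))^2 / (2*g)
vy = v*sin(theta) = 20.62 * sin(29.69 deg) = 10.2132 m/s
H = vy^2 / (2*g) = 104.3101 / (2*9.81)
H = 104.3101 / 19.62 = 5.3165 m

5.3165 m


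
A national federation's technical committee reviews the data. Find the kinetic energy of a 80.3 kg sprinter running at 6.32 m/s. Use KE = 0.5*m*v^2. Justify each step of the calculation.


KE = 0.5 * m * v^2
KE = 0.5 * 80.3 * 6.32^2
KE = 0.5 * 80.3 * 39.9424 = 1603.6874 J

1603.6874 J


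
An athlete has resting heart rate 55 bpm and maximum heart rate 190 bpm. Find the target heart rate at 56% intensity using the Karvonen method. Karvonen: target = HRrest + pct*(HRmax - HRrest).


Target = HRrest + pct*(HRmax - HRrest)
Heart rate reserve = HRmax - HRrest = 190 - 55 = 135 bpm
Fraction = 56% = 0.56
Target = 55 + 0.56 * 135
Target = 55 + 75.6 = 130.6 bpm

130.6 bpm


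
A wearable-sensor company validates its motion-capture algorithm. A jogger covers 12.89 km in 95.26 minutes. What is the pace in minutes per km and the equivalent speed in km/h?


Pace = time / distance = 95.26 min / 12.89 km = 7.3902 min/km
Speed = distance / time_in_hours = 12.89 / 1.5877 hr
Speed = 8.1188 km/h

7.3902 min/km, 8.1188 km/h
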